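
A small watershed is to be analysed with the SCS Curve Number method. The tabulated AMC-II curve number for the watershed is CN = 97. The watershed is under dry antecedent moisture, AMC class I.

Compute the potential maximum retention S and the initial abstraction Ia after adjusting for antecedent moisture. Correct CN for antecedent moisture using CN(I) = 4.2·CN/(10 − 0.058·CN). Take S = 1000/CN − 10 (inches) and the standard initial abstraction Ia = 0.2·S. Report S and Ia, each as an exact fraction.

Dry (AMC I): CN(I) = 4.2·97/(10 − 0.058·97) = (2037/5)/(2187/500) = 67900/729 ≈ 93.141
Max retention: S = 1000/(67900/729) − 10 = 500/679 in (≈ 0.736 in)
Initial abstraction Ia = S/5 = (500/679)/5 = 100/679 ≈ 0.147 in

S = 500/679 in ≈ 0.736 in; Ia = 100/679 in ≈ 0.147 in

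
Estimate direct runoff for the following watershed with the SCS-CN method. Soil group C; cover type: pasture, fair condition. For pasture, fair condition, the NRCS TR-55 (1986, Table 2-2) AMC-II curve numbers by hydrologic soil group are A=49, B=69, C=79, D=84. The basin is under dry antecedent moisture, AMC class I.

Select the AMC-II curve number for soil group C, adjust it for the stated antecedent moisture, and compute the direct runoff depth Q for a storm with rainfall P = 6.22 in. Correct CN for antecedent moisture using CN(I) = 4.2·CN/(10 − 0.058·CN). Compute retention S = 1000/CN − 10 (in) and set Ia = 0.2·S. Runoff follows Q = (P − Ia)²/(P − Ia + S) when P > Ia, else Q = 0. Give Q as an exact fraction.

NRCS table: pasture, fair condition, soil group C → CN(II) = 79
Dry (AMC I): CN(I) = 4.2·79/(10 − 0.058·79) = (1659/5)/(2709/500) = 7900/129 ≈ 61.240
Max retention: S = 1000/(7900/129) − 10 = 500/79 in (≈ 6.329 in)
Initial abstraction Ia = S/5 = (500/79)/5 = 100/79 ≈ 1.266 in
Since P=6.220 > Ia=1.266: effective rainfall P−Ia = 19569/3950 in
Q: (19569/3950)² ÷ (44569/3950) = 382945761/176047550 in (≈ 2.175 in)

Q = 382945761/176047550 in ≈ 2.175 in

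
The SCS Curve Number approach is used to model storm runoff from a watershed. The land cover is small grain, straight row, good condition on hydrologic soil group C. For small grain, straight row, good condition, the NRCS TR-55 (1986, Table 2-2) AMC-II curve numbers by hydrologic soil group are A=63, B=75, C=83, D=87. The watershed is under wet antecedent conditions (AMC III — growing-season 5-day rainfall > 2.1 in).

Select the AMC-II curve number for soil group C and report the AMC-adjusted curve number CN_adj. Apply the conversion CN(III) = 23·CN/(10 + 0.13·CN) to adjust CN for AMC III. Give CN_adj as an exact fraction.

NRCS table: small grain, straight row, good condition, soil group C → CN(II) = 83
Wet (AMC III): CN(III) = 23·83/(10 + 0.13·83) = 1909/(2079/100) = 190900/2079 ≈ 91.823

CN_adj = 190900/2079 ≈ 91.823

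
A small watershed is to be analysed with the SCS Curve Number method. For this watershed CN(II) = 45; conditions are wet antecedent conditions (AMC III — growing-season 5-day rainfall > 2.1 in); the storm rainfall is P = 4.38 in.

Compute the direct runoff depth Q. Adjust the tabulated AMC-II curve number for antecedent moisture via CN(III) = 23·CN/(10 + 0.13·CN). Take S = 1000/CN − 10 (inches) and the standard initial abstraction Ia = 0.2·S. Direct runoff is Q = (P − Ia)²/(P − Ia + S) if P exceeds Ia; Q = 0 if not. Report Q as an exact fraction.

Q = 1178754889/924596550 in ≈ 1.275 in

Adjust CN=45 to AMC III: 23·45/(10 + 0.13·45) → 1035 ÷ (317/20) = 20700/317 ≈ 65.300
S = 1000/(20700/317) − 10 = 1100/207 in ≈ 5.314 in
Ia = 0.2S: 0.2·5.314 = 1.063 in (exactly 220/207)
Since P=4.380 > Ia=1.063: effective rainfall P−Ia = 34333/10350 in
Runoff Q = (P−Ia)²/(P−Ia+S) = (3.317)²/(3.317+5.314) = 1178754889/924596550 ≈ 1.275 in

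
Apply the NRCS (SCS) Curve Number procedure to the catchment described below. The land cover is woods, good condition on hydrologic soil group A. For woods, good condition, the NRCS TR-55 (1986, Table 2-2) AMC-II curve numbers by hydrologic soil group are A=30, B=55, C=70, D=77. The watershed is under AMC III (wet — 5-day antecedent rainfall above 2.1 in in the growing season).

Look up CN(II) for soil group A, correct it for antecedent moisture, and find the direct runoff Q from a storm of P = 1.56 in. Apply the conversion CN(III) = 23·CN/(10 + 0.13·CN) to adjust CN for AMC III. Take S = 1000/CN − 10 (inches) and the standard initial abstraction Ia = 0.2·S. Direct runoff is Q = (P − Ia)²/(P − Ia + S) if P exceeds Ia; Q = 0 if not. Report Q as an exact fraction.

Q = 0 in ≈ 0.000 in

NRCS table: woods, good condition, soil group A → CN(II) = 30
CN(III) from CN(II)=30: (23·30)/(10 + 0.13·30) = 6900/139 ≈ 49.640
Max retention: S = 1000/(6900/139) − 10 = 700/69 in (≈ 10.145 in)
Ia = 0.2·(700/69) = 140/69 in ≈ 2.029 in
P = 1.560 ≤ Ia = 2.029 in: entire storm abstracted, Q = 0.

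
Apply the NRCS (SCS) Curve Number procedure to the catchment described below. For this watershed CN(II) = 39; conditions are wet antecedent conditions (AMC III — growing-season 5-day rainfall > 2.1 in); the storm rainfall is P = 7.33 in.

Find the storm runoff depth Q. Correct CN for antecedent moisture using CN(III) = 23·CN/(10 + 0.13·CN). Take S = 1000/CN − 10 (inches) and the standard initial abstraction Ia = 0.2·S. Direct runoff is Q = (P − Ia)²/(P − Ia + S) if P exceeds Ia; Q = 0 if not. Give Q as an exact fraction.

Q = 286761321001/102751439700 in ≈ 2.791 in

Adjust CN=39 to AMC III: 23·39/(10 + 0.13·39) → 897 ÷ (1507/100) = 89700/1507 ≈ 59.522
S = 1000/(89700/1507) − 10 = 6100/897 in ≈ 6.800 in
Ia = 0.2·(6100/897) = 1220/897 in ≈ 1.360 in
Excess rainfall: 7.330 − 1.360 = 5.970 in; P > Ia so Q > 0
Q: (535501/89700)² ÷ (1145501/89700) = 286761321001/102751439700 in (≈ 2.791 in)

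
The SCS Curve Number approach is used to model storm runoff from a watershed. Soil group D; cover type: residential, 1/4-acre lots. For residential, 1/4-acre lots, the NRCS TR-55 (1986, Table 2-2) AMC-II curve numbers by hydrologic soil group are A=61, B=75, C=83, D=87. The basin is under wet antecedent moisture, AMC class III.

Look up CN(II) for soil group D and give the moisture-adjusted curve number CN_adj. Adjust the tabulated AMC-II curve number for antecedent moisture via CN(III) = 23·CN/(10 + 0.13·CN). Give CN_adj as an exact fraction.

NRCS table: residential, 1/4-acre lots, soil group D → CN(II) = 87
CN(III) from CN(II)=87: (23·87)/(10 + 0.13·87) = 200100/2131 ≈ 93.900

CN_adj = 200100/2131 ≈ 93.900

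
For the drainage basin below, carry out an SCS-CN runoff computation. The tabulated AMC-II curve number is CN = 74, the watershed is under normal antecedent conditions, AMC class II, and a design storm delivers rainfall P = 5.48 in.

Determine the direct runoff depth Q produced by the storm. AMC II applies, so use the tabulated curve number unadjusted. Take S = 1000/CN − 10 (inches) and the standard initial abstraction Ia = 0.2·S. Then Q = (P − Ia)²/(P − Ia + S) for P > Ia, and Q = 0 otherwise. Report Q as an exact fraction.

Average conditions: CN = 74 (no AMC adjustment).
S = 1000/74 − 10 = 130/37 in ≈ 3.514 in
Ia = 0.2·(130/37) = 26/37 in ≈ 0.703 in
Excess rainfall: 5.480 − 0.703 = 4.777 in; P > Ia so Q > 0
Q: (4419/925)² ÷ (7669/925) = 19527561/7093825 in (≈ 2.753 in)

Q = 19527561/7093825 in ≈ 2.753 in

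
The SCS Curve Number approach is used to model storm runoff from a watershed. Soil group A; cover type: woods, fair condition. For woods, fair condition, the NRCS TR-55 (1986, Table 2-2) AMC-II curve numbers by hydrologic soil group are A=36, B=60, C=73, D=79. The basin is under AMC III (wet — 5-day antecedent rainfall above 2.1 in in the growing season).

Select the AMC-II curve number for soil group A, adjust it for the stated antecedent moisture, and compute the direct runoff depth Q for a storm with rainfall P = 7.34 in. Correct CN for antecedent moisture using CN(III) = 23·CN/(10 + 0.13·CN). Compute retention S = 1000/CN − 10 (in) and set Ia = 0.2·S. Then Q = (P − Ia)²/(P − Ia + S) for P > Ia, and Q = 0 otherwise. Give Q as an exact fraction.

Q = 3596280961/1448679150 in ≈ 2.482 in

NRCS table: woods, fair condition, soil group A → CN(II) = 36
Adjust CN=36 to AMC III: 23·36/(10 + 0.13·36) → 828 ÷ (367/25) = 20700/367 ≈ 56.403
Max retention: S = 1000/(20700/367) − 10 = 1600/207 in (≈ 7.729 in)
Ia = 0.2·(1600/207) = 320/207 in ≈ 1.546 in
Since P=7.340 > Ia=1.546: effective rainfall P−Ia = 59969/10350 in
Runoff Q = (P−Ia)²/(P−Ia+S) = (5.794)²/(5.794+7.729) = 3596280961/1448679150 ≈ 2.482 in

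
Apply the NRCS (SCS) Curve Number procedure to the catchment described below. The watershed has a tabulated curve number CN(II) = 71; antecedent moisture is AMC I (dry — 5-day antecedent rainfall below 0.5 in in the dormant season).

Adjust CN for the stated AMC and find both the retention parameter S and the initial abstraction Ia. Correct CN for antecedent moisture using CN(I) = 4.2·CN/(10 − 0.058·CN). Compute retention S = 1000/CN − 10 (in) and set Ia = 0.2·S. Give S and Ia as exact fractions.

S = 14500/1491 in ≈ 9.725 in; Ia = 2900/1491 in ≈ 1.945 in

CN(I) from CN(II)=71: (4.2·71)/(10 − 0.058·71) = 149100/2941 ≈ 50.697
Retention S: 1000/CN − 10 with CN=50.697 → S = 14500/1491 ≈ 9.725 in
Ia = 0.2·(14500/1491) = 2900/1491 in ≈ 1.945 in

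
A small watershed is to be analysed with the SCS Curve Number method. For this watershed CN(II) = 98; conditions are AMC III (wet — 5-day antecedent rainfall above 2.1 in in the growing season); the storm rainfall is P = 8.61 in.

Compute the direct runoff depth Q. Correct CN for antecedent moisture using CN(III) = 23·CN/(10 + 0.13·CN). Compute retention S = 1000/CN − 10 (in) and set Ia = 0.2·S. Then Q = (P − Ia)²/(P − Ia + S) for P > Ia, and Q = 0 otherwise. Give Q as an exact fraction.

Q = 937695912409/110259706900 in ≈ 8.504 in

Adjust CN=98 to AMC III: 23·98/(10 + 0.13·98) → 2254 ÷ (1137/50) = 112700/1137 ≈ 99.120
Retention S: 1000/CN − 10 with CN=99.120 → S = 100/1127 ≈ 0.089 in
Ia = 0.2S: 0.2·0.089 = 0.018 in (exactly 20/1127)
Since P=8.610 > Ia=0.018: effective rainfall P−Ia = 968347/112700 in
Q = (968347/112700)²/((968347/112700) + 100/1127) = (937695912409/12701290000)/(978347/112700) = 937695912409/110259706900 in ≈ 8.504 in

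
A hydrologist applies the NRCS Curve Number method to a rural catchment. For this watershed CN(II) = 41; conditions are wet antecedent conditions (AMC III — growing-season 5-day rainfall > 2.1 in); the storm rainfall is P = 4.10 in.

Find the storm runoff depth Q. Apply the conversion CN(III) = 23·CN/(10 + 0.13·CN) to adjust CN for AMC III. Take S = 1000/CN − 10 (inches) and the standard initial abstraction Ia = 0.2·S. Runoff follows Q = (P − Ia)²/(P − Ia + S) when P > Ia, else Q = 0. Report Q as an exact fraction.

Q = 721620769/809688090 in ≈ 0.891 in

Wet (AMC III): CN(III) = 23·41/(10 + 0.13·41) = 943/(1533/100) = 94300/1533 ≈ 61.513
S = 1000/(94300/1533) − 10 = 5900/943 in ≈ 6.257 in
Ia = 0.2S: 0.2·6.257 = 1.251 in (exactly 1180/943)
Since P=4.100 > Ia=1.251: effective rainfall P−Ia = 26863/9430 in
Q = (26863/9430)²/((26863/9430) + 5900/943) = (721620769/88924900)/(85863/9430) = 721620769/809688090 in ≈ 0.891 in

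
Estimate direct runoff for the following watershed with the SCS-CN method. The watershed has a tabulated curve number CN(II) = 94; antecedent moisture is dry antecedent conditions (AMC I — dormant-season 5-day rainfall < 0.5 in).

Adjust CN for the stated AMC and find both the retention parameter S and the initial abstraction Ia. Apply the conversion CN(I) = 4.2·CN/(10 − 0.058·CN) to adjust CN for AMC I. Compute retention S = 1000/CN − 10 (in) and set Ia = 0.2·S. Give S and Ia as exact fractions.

Adjust CN=94 to AMC I: 4.2·94/(10 − 0.058·94) → (1974/5) ÷ (1137/250) = 32900/379 ≈ 86.807
Max retention: S = 1000/(32900/379) − 10 = 500/329 in (≈ 1.520 in)
Ia = 0.2S: 0.2·1.520 = 0.304 in (exactly 100/329)

S = 500/329 in ≈ 1.520 in; Ia = 100/329 in ≈ 0.304 in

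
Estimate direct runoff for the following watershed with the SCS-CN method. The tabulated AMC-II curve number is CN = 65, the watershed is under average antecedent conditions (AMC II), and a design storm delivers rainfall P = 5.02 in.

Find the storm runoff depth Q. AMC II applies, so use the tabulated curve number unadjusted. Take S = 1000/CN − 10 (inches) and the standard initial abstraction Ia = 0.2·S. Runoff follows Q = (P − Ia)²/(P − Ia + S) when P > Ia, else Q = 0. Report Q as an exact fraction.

Average conditions: CN = 65 (no AMC adjustment).
Retention S: 1000/CN − 10 with CN=65.000 → S = 70/13 ≈ 5.385 in
Ia = 0.2S: 0.2·5.385 = 1.077 in (exactly 14/13)
P − Ia = 5.020 − 1.077 = 2563/650 ≈ 3.943 in (> 0, runoff occurs)
Q = (2563/650)²/((2563/650) + 70/13) = (6568969/422500)/(6063/650) = 6568969/3940950 in ≈ 1.667 in

Q = 6568969/3940950 in ≈ 1.667 in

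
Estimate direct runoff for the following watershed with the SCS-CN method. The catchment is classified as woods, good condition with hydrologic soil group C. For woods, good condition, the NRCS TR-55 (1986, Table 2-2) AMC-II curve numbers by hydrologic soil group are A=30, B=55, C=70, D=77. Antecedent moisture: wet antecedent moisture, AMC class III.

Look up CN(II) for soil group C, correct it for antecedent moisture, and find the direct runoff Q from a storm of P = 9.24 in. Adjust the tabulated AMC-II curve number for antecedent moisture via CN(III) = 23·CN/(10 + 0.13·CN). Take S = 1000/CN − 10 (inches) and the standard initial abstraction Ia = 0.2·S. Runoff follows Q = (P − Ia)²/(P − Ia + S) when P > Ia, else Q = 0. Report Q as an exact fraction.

Q = 141538609/19315975 in ≈ 7.328 in

NRCS table: woods, good condition, soil group C → CN(II) = 70
Adjust CN=70 to AMC III: 23·70/(10 + 0.13·70) → 1610 ÷ (191/10) = 16100/191 ≈ 84.293
S = 1000/(16100/191) − 10 = 300/161 in ≈ 1.863 in
Initial abstraction Ia = S/5 = (300/161)/5 = 60/161 ≈ 0.373 in
Excess rainfall: 9.240 − 0.373 = 8.867 in; P > Ia so Q > 0
Runoff Q = (P−Ia)²/(P−Ia+S) = (8.867)²/(8.867+1.863) = 141538609/19315975 ≈ 7.328 in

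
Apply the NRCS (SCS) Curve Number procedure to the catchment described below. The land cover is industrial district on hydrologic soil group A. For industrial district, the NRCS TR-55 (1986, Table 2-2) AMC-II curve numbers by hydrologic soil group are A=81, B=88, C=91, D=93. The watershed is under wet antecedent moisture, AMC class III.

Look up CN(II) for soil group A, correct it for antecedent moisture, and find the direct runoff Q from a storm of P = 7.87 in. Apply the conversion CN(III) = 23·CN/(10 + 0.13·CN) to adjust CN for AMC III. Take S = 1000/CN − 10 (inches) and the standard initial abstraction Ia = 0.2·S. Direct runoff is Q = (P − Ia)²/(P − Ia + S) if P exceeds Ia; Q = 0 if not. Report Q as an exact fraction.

NRCS table: industrial district, soil group A → CN(II) = 81
Wet (AMC III): CN(III) = 23·81/(10 + 0.13·81) = 1863/(2053/100) = 186300/2053 ≈ 90.745
S = 1000/(186300/2053) − 10 = 1900/1863 in ≈ 1.020 in
Ia = 0.2·(1900/1863) = 380/1863 in ≈ 0.204 in
Excess rainfall: 7.870 − 0.204 = 7.666 in; P > Ia so Q > 0
Q: (1428181/186300)² ÷ (1618181/186300) = 2039700968761/301467120300 in (≈ 6.766 in)

Q = 2039700968761/301467120300 in ≈ 6.766 in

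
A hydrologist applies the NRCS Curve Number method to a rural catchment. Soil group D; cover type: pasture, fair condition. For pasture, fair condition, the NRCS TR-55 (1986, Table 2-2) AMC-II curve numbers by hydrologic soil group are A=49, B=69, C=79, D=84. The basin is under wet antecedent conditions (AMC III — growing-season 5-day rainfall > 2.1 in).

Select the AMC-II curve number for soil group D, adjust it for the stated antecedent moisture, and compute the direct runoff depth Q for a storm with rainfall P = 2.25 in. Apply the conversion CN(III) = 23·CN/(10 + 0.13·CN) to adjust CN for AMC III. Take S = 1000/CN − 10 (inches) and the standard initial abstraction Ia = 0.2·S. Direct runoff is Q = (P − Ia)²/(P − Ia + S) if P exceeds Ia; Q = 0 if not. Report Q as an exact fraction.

Q = 16216729/10871364 in ≈ 1.492 in

NRCS table: pasture, fair condition, soil group D → CN(II) = 84
Wet (AMC III): CN(III) = 23·84/(10 + 0.13·84) = 1932/(523/25) = 48300/523 ≈ 92.352
S = 1000/(48300/523) − 10 = 400/483 in ≈ 0.828 in
Ia = 0.2·(400/483) = 80/483 in ≈ 0.166 in
P − Ia = 2.250 − 0.166 = 4027/1932 ≈ 2.084 in (> 0, runoff occurs)
Runoff Q = (P−Ia)²/(P−Ia+S) = (2.084)²/(2.084+0.828) = 16216729/10871364 ≈ 1.492 in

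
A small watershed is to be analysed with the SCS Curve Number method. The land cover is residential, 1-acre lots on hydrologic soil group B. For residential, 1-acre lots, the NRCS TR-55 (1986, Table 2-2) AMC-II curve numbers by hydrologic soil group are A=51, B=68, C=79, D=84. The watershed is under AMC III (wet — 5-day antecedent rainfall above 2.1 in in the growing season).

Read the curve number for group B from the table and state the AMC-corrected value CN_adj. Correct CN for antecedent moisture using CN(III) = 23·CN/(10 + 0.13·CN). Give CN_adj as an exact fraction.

CN_adj = 39100/471 ≈ 83.015

NRCS table: residential, 1-acre lots, soil group B → CN(II) = 68
Adjust CN=68 to AMC III: 23·68/(10 + 0.13·68) → 1564 ÷ (471/25) = 39100/471 ≈ 83.015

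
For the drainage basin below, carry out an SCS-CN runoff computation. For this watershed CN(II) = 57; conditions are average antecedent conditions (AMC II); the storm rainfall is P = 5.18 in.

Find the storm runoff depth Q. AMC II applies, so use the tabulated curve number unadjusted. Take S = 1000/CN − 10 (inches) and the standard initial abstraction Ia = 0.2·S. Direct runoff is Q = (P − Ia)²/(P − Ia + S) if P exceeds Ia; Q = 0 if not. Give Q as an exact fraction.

Q = 109474369/91094550 in ≈ 1.202 in

Average conditions: CN = 57 (no AMC adjustment).
S = 1000/57 − 10 = 430/57 in ≈ 7.544 in
Initial abstraction Ia = S/5 = (430/57)/5 = 86/57 ≈ 1.509 in
P − Ia = 5.180 − 1.509 = 10463/2850 ≈ 3.671 in (> 0, runoff occurs)
Q = (10463/2850)²/((10463/2850) + 430/57) = (109474369/8122500)/(31963/2850) = 109474369/91094550 in ≈ 1.202 in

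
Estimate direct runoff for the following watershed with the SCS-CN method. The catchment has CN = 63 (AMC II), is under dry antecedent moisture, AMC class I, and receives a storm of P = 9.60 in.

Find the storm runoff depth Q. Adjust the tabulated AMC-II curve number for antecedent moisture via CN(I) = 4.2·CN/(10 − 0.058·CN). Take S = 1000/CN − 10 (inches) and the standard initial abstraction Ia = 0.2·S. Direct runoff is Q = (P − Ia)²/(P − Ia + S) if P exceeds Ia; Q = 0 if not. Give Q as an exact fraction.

Q = 126585001/56849310 in ≈ 2.227 in

Dry (AMC I): CN(I) = 4.2·63/(10 − 0.058·63) = (1323/5)/(3173/500) = 132300/3173 ≈ 41.696
Retention S: 1000/CN − 10 with CN=41.696 → S = 18500/1323 ≈ 13.983 in
Initial abstraction Ia = S/5 = (18500/1323)/5 = 3700/1323 ≈ 2.797 in
Since P=9.600 > Ia=2.797: effective rainfall P−Ia = 45004/6615 in
Runoff Q = (P−Ia)²/(P−Ia+S) = (6.803)²/(6.803+13.983) = 126585001/56849310 ≈ 2.227 in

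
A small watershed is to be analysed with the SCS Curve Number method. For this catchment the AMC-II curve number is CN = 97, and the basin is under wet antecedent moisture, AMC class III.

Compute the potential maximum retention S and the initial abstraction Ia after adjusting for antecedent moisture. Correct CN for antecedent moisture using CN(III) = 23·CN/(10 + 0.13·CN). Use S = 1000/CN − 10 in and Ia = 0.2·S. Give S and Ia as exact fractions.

S = 300/2231 in ≈ 0.134 in; Ia = 60/2231 in ≈ 0.027 in

Wet (AMC III): CN(III) = 23·97/(10 + 0.13·97) = 2231/(2261/100) = 223100/2261 ≈ 98.673
S = 1000/(223100/2261) − 10 = 300/2231 in ≈ 0.134 in
Ia = 0.2S: 0.2·0.134 = 0.027 in (exactly 60/2231)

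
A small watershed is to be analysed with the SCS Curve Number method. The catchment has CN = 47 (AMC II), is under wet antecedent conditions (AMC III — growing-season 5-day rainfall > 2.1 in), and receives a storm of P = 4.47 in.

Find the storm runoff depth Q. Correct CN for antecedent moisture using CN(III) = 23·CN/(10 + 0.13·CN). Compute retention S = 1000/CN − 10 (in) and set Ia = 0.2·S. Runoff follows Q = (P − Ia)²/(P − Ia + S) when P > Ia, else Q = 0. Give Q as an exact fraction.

Q = 142285120849/98069076700 in ≈ 1.451 in

Wet (AMC III): CN(III) = 23·47/(10 + 0.13·47) = 1081/(1611/100) = 108100/1611 ≈ 67.101
S = 1000/(108100/1611) − 10 = 5300/1081 in ≈ 4.903 in
Initial abstraction Ia = S/5 = (5300/1081)/5 = 1060/1081 ≈ 0.981 in
Excess rainfall: 4.470 − 0.981 = 3.489 in; P > Ia so Q > 0
Q: (377207/108100)² ÷ (907207/108100) = 142285120849/98069076700 in (≈ 1.451 in)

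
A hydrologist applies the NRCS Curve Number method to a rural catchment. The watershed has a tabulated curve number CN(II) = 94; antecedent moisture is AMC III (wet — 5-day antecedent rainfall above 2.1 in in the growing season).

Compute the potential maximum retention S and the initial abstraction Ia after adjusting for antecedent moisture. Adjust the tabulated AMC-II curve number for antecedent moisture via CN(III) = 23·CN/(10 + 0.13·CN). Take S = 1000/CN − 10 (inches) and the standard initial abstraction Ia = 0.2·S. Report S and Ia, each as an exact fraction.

S = 300/1081 in ≈ 0.278 in; Ia = 60/1081 in ≈ 0.056 in

CN(III) from CN(II)=94: (23·94)/(10 + 0.13·94) = 108100/1111 ≈ 97.300
Retention S: 1000/CN − 10 with CN=97.300 → S = 300/1081 ≈ 0.278 in
Ia = 0.2S: 0.2·0.278 = 0.056 in (exactly 60/1081)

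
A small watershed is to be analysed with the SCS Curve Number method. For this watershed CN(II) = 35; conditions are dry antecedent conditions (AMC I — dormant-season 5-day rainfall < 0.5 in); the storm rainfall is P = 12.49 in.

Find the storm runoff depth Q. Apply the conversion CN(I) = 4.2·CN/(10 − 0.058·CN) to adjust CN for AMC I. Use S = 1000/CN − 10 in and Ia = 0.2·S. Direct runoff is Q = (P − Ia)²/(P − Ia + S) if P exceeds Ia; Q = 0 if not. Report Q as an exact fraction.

CN(I) from CN(II)=35: (4.2·35)/(10 − 0.058·35) = 14700/797 ≈ 18.444
Max retention: S = 1000/(14700/797) − 10 = 6500/147 in (≈ 44.218 in)
Ia = 0.2S: 0.2·44.218 = 8.844 in (exactly 1300/147)
Excess rainfall: 12.490 − 8.844 = 3.646 in; P > Ia so Q > 0
Q = (53603/14700)²/((53603/14700) + 6500/147) = (2873281609/216090000)/(703603/14700) = 2873281609/10342964100 in ≈ 0.278 in

Q = 2873281609/10342964100 in ≈ 0.278 in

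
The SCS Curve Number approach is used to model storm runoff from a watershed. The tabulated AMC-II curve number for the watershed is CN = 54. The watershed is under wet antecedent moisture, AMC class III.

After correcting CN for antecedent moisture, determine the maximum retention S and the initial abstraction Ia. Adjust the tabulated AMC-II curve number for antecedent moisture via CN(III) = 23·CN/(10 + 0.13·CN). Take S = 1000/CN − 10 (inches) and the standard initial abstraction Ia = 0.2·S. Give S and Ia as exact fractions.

S = 100/27 in ≈ 3.704 in; Ia = 20/27 in ≈ 0.741 in

Adjust CN=54 to AMC III: 23·54/(10 + 0.13·54) → 1242 ÷ (851/50) = 2700/37 ≈ 72.973
Max retention: S = 1000/(2700/37) − 10 = 100/27 in (≈ 3.704 in)
Initial abstraction Ia = S/5 = (100/27)/5 = 20/27 ≈ 0.741 in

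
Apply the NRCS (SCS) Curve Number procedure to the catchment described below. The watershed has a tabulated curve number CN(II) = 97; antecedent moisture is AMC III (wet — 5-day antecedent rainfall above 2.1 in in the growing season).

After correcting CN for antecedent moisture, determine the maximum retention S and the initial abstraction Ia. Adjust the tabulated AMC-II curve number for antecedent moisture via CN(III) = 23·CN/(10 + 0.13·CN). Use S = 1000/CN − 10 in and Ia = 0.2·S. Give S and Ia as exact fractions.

S = 300/2231 in ≈ 0.134 in; Ia = 60/2231 in ≈ 0.027 in

Wet (AMC III): CN(III) = 23·97/(10 + 0.13·97) = 2231/(2261/100) = 223100/2261 ≈ 98.673
Max retention: S = 1000/(223100/2261) − 10 = 300/2231 in (≈ 0.134 in)
Ia = 0.2·(300/2231) = 60/2231 in ≈ 0.027 in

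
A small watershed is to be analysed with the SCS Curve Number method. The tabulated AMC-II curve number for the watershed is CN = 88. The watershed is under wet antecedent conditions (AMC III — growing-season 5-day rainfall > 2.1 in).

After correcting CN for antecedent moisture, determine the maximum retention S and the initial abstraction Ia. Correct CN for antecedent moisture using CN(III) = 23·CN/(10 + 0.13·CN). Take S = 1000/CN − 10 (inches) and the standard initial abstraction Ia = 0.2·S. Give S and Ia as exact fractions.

S = 150/253 in ≈ 0.593 in; Ia = 30/253 in ≈ 0.119 in

Adjust CN=88 to AMC III: 23·88/(10 + 0.13·88) → 2024 ÷ (536/25) = 6325/67 ≈ 94.403
Retention S: 1000/CN − 10 with CN=94.403 → S = 150/253 ≈ 0.593 in
Initial abstraction Ia = S/5 = (150/253)/5 = 30/253 ≈ 0.119 in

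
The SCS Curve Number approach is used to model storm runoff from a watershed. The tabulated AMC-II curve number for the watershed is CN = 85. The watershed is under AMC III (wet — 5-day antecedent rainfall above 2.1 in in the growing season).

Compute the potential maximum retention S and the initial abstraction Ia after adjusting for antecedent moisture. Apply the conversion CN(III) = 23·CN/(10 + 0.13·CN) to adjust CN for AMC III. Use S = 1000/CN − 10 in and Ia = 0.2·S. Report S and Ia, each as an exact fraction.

S = 300/391 in ≈ 0.767 in; Ia = 60/391 in ≈ 0.153 in

CN(III) from CN(II)=85: (23·85)/(10 + 0.13·85) = 39100/421 ≈ 92.874
S = 1000/(39100/421) − 10 = 300/391 in ≈ 0.767 in
Ia = 0.2·(300/391) = 60/391 in ≈ 0.153 in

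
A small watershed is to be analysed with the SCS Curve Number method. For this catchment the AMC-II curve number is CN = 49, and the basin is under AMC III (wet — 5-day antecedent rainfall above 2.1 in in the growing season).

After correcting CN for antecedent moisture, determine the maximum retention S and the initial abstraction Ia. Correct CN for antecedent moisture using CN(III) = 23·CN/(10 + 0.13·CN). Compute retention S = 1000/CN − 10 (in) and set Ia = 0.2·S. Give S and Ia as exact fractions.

S = 5100/1127 in ≈ 4.525 in; Ia = 1020/1127 in ≈ 0.905 in

Adjust CN=49 to AMC III: 23·49/(10 + 0.13·49) → 1127 ÷ (1637/100) = 112700/1637 ≈ 68.845
Max retention: S = 1000/(112700/1637) − 10 = 5100/1127 in (≈ 4.525 in)
Initial abstraction Ia = S/5 = (5100/1127)/5 = 1020/1127 ≈ 0.905 in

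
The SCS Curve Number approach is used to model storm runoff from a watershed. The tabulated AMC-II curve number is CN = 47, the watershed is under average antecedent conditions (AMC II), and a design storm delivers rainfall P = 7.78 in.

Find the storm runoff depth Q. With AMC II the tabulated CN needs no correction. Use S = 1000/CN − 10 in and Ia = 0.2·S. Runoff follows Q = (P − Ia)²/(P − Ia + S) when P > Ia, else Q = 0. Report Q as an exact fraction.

CN(II) = 47; AMC II needs no correction.
Retention S: 1000/CN − 10 with CN=47.000 → S = 530/47 ≈ 11.277 in
Initial abstraction Ia = S/5 = (530/47)/5 = 106/47 ≈ 2.255 in
P − Ia = 7.780 − 2.255 = 12983/2350 ≈ 5.525 in (> 0, runoff occurs)
Q = (12983/2350)²/((12983/2350) + 530/47) = (168558289/5522500)/(39483/2350) = 168558289/92785050 in ≈ 1.817 in

Q = 168558289/92785050 in ≈ 1.817 in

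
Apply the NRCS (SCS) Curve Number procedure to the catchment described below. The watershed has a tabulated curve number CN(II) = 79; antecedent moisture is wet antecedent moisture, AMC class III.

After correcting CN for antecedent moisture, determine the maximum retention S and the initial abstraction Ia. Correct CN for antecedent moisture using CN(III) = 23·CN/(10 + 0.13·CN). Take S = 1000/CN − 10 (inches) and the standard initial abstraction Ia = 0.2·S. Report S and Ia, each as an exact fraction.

S = 2100/1817 in ≈ 1.156 in; Ia = 420/1817 in ≈ 0.231 in

Wet (AMC III): CN(III) = 23·79/(10 + 0.13·79) = 1817/(2027/100) = 181700/2027 ≈ 89.640
S = 1000/(181700/2027) − 10 = 2100/1817 in ≈ 1.156 in
Initial abstraction Ia = S/5 = (2100/1817)/5 = 420/1817 ≈ 0.231 in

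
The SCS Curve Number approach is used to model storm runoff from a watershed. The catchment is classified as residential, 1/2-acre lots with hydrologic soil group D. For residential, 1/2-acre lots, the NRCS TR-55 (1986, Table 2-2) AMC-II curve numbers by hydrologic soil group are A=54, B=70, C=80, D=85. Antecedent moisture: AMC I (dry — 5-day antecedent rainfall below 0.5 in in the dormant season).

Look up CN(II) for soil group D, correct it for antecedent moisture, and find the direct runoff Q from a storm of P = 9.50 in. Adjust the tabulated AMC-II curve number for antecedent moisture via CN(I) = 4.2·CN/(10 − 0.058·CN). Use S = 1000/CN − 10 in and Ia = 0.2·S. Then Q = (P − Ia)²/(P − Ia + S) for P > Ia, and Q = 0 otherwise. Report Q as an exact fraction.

NRCS table: residential, 1/2-acre lots, soil group D → CN(II) = 85
Dry (AMC I): CN(I) = 4.2·85/(10 − 0.058·85) = 357/(507/100) = 11900/169 ≈ 70.414
S = 1000/(11900/169) − 10 = 500/119 in ≈ 4.202 in
Initial abstraction Ia = S/5 = (500/119)/5 = 100/119 ≈ 0.840 in
Excess rainfall: 9.500 − 0.840 = 8.660 in; P > Ia so Q > 0
Q = (2061/238)²/((2061/238) + 500/119) = (4247721/56644)/(3061/238) = 4247721/728518 in ≈ 5.831 in

Q = 4247721/728518 in ≈ 5.831 in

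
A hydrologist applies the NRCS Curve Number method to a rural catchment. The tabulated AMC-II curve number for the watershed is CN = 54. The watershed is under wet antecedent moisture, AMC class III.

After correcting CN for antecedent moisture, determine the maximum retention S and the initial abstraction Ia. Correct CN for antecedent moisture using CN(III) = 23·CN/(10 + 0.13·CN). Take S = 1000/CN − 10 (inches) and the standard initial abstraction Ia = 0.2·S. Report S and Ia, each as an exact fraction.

CN(III) from CN(II)=54: (23·54)/(10 + 0.13·54) = 2700/37 ≈ 72.973
Retention S: 1000/CN − 10 with CN=72.973 → S = 100/27 ≈ 3.704 in
Initial abstraction Ia = S/5 = (100/27)/5 = 20/27 ≈ 0.741 in

S = 100/27 in ≈ 3.704 in; Ia = 20/27 in ≈ 0.741 in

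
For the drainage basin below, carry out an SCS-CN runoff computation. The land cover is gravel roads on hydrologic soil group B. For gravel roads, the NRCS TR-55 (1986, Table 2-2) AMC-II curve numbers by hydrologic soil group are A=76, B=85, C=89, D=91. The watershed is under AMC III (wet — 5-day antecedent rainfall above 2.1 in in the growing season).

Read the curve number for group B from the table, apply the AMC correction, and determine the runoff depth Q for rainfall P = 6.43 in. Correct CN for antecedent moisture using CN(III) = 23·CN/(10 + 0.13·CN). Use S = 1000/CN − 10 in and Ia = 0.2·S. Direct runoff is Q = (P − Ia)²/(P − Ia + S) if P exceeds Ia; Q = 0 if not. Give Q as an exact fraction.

Q = 60227540569/10768648300 in ≈ 5.593 in

NRCS table: gravel roads, soil group B → CN(II) = 85
CN(III) from CN(II)=85: (23·85)/(10 + 0.13·85) = 39100/421 ≈ 92.874
Max retention: S = 1000/(39100/421) − 10 = 300/391 in (≈ 0.767 in)
Ia = 0.2S: 0.2·0.767 = 0.153 in (exactly 60/391)
Excess rainfall: 6.430 − 0.153 = 6.277 in; P > Ia so Q > 0
Q: (245413/39100)² ÷ (275413/39100) = 60227540569/10768648300 in (≈ 5.593 in)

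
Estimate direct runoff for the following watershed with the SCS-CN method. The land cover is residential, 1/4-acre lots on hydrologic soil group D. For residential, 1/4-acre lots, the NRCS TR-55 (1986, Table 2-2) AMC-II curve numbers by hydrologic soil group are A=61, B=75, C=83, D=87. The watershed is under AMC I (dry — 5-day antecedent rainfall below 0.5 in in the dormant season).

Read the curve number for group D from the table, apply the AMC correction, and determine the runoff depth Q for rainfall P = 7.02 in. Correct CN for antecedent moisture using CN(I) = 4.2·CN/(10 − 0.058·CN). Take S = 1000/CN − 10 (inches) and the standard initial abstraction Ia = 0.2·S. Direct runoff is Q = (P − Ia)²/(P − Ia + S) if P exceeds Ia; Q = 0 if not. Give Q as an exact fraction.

NRCS table: residential, 1/4-acre lots, soil group D → CN(II) = 87
Adjust CN=87 to AMC I: 4.2·87/(10 − 0.058·87) → (1827/5) ÷ (2477/500) = 182700/2477 ≈ 73.759
Max retention: S = 1000/(182700/2477) − 10 = 6500/1827 in (≈ 3.558 in)
Initial abstraction Ia = S/5 = (6500/1827)/5 = 1300/1827 ≈ 0.712 in
Excess rainfall: 7.020 − 0.712 = 6.308 in; P > Ia so Q > 0
Q = (576277/91350)²/((576277/91350) + 6500/1827) = (332095180729/8344822500)/(901277/91350) = 1965060241/487169550 in ≈ 4.034 in

Q = 1965060241/487169550 in ≈ 4.034 in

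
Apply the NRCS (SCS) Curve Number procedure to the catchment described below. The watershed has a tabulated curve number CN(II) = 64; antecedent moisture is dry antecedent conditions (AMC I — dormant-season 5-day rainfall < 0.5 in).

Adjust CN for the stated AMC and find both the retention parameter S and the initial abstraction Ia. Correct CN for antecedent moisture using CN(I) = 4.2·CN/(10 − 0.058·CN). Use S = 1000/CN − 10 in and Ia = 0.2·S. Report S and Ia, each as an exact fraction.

Adjust CN=64 to AMC I: 4.2·64/(10 − 0.058·64) → (1344/5) ÷ (786/125) = 5600/131 ≈ 42.748
Max retention: S = 1000/(5600/131) − 10 = 375/28 in (≈ 13.393 in)
Ia = 0.2S: 0.2·13.393 = 2.679 in (exactly 75/28)

S = 375/28 in ≈ 13.393 in; Ia = 75/28 in ≈ 2.679 in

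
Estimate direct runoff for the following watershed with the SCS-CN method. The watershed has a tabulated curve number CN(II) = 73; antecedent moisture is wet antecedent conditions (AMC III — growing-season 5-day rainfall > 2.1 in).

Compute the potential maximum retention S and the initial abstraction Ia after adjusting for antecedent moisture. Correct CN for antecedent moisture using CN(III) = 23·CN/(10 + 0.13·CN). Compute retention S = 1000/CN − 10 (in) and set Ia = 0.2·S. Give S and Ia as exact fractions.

S = 2700/1679 in ≈ 1.608 in; Ia = 540/1679 in ≈ 0.322 in

Adjust CN=73 to AMC III: 23·73/(10 + 0.13·73) → 1679 ÷ (1949/100) = 167900/1949 ≈ 86.147
Max retention: S = 1000/(167900/1949) − 10 = 2700/1679 in (≈ 1.608 in)
Ia = 0.2·(2700/1679) = 540/1679 in ≈ 0.322 in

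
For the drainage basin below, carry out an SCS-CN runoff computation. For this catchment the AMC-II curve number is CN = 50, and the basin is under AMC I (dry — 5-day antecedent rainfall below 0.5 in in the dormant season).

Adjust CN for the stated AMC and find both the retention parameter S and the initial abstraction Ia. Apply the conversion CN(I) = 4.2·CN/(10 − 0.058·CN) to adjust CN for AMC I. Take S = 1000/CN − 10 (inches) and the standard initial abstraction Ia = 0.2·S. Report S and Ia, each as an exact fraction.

Dry (AMC I): CN(I) = 4.2·50/(10 − 0.058·50) = 210/(71/10) = 2100/71 ≈ 29.577
S = 1000/(2100/71) − 10 = 500/21 in ≈ 23.810 in
Ia = 0.2S: 0.2·23.810 = 4.762 in (exactly 100/21)

S = 500/21 in ≈ 23.810 in; Ia = 100/21 in ≈ 4.762 in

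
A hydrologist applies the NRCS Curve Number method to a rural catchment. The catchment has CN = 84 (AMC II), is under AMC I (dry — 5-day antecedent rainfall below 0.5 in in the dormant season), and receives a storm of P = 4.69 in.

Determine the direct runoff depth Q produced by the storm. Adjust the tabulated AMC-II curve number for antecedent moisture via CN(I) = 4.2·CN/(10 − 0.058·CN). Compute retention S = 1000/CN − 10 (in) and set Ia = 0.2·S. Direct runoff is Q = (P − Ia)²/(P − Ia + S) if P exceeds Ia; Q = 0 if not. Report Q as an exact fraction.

CN(I) from CN(II)=84: (4.2·84)/(10 − 0.058·84) = 44100/641 ≈ 68.799
Retention S: 1000/CN − 10 with CN=68.799 → S = 2000/441 ≈ 4.535 in
Ia = 0.2S: 0.2·4.535 = 0.907 in (exactly 400/441)
P − Ia = 4.690 − 0.907 = 166829/44100 ≈ 3.783 in (> 0, runoff occurs)
Runoff Q = (P−Ia)²/(P−Ia+S) = (3.783)²/(3.783+4.535) = 27831915241/16177158900 ≈ 1.720 in

Q = 27831915241/16177158900 in ≈ 1.720 in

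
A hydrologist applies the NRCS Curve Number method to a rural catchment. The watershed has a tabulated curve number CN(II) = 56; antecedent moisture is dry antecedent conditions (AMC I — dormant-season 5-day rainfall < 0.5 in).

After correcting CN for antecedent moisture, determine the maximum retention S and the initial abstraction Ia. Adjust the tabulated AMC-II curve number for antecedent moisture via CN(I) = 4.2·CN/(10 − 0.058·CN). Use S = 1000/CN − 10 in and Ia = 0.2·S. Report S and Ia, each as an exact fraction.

S = 2750/147 in ≈ 18.707 in; Ia = 550/147 in ≈ 3.741 in

CN(I) from CN(II)=56: (4.2·56)/(10 − 0.058·56) = 7350/211 ≈ 34.834
S = 1000/(7350/211) − 10 = 2750/147 in ≈ 18.707 in
Ia = 0.2·(2750/147) = 550/147 in ≈ 3.741 in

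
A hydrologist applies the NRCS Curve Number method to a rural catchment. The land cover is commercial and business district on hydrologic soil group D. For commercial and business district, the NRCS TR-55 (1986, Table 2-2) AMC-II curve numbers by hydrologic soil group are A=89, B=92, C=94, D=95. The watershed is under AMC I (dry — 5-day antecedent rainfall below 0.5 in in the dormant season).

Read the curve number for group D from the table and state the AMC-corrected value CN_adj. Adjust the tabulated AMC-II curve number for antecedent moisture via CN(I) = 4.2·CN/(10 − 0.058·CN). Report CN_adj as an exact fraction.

CN_adj = 39900/449 ≈ 88.864

NRCS table: commercial and business district, soil group D → CN(II) = 95
CN(I) from CN(II)=95: (4.2·95)/(10 − 0.058·95) = 39900/449 ≈ 88.864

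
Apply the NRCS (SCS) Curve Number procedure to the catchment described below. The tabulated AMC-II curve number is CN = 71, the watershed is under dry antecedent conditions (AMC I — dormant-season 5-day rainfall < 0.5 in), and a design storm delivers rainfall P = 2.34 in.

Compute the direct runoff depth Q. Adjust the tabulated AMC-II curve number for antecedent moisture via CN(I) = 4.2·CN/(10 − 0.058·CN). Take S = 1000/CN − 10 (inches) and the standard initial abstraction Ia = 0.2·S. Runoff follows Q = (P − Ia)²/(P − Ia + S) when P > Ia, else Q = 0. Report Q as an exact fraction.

Adjust CN=71 to AMC I: 4.2·71/(10 − 0.058·71) → (1491/5) ÷ (2941/500) = 149100/2941 ≈ 50.697
Retention S: 1000/CN − 10 with CN=50.697 → S = 14500/1491 ≈ 9.725 in
Initial abstraction Ia = S/5 = (14500/1491)/5 = 2900/1491 ≈ 1.945 in
P − Ia = 2.340 − 1.945 = 29447/74550 ≈ 0.395 in (> 0, runoff occurs)
Q = (29447/74550)²/((29447/74550) + 14500/1491) = (867125809/5557702500)/(754447/74550) = 867125809/56244023850 in ≈ 0.015 in

Q = 867125809/56244023850 in ≈ 0.015 in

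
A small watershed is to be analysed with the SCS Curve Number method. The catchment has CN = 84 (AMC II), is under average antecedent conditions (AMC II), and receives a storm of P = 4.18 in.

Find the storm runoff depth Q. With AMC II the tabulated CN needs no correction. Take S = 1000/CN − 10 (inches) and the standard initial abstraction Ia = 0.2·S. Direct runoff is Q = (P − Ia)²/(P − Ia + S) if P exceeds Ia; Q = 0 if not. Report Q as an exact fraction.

Q = 15912121/6288450 in ≈ 2.530 in

CN(II) = 84; AMC II needs no correction.
S = 1000/84 − 10 = 40/21 in ≈ 1.905 in
Ia = 0.2S: 0.2·1.905 = 0.381 in (exactly 8/21)
P − Ia = 4.180 − 0.381 = 3989/1050 ≈ 3.799 in (> 0, runoff occurs)
Q: (3989/1050)² ÷ (5989/1050) = 15912121/6288450 in (≈ 2.530 in)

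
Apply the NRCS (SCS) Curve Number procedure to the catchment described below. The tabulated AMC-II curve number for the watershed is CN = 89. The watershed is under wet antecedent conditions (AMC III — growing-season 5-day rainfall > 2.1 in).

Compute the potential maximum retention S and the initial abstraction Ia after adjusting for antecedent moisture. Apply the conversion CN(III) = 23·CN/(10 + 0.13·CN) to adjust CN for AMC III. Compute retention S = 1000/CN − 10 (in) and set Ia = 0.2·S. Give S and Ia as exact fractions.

CN(III) from CN(II)=89: (23·89)/(10 + 0.13·89) = 204700/2157 ≈ 94.900
Retention S: 1000/CN − 10 with CN=94.900 → S = 1100/2047 ≈ 0.537 in
Initial abstraction Ia = S/5 = (1100/2047)/5 = 220/2047 ≈ 0.107 in

S = 1100/2047 in ≈ 0.537 in; Ia = 220/2047 in ≈ 0.107 in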